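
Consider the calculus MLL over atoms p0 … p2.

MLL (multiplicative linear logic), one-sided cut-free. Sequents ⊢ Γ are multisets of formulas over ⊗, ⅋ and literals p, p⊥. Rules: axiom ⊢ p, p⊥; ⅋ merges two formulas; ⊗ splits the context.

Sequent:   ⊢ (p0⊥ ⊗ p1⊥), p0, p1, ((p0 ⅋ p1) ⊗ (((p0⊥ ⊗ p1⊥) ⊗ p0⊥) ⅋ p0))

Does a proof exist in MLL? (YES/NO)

Proof tree:
[⊗]  ⊢ (p0⊥ ⊗ p1⊥), p0, p1, ((p0 ⅋ p1) ⊗ (((p0⊥ ⊗ p1⊥) ⊗ p0⊥) ⅋ p0))
  [⅋]  ⊢ (p0⊥ ⊗ p1⊥), (p0 ⅋ p1)
    [⊗]  ⊢ p0, p1, (p0⊥ ⊗ p1⊥)
      [Ax]  ⊢ p0, p0⊥
      [Ax]  ⊢ p1, p1⊥
  [⅋]  ⊢ p0, p1, (((p0⊥ ⊗ p1⊥) ⊗ p0⊥) ⅋ p0)
    [⊗]  ⊢ p0, p1, p0, ((p0⊥ ⊗ p1⊥) ⊗ p0⊥)
      [⊗]  ⊢ p0, p1, (p0⊥ ⊗ p1⊥)
        [Ax]  ⊢ p0, p0⊥
        [Ax]  ⊢ p1, p1⊥
      [Ax]  ⊢ p0, p0⊥

Result: YES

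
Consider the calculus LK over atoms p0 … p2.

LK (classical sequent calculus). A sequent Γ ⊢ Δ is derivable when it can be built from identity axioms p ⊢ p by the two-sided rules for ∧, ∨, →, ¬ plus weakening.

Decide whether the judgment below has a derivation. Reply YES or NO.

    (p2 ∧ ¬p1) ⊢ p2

Derivation (root first):
[∧L] (p2 ∧ ¬p1) ⊢ p2
  [¬L] p2, ¬p1 ⊢ p2
    [WR] p2 ⊢ p2, p1
      [Ax] p2 ⊢ p2

Result: YES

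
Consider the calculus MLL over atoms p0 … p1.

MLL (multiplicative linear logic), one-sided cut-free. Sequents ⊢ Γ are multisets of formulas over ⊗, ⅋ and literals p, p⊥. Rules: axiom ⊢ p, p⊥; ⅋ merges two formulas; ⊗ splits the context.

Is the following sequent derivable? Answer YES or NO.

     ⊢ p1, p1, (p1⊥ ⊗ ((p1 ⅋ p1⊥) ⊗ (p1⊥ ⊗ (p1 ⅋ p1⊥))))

Derivation (root first):
[⊗]  ⊢ p1, p1, (p1⊥ ⊗ ((p1 ⅋ p1⊥) ⊗ (p1⊥ ⊗ (p1 ⅋ p1⊥))))
  [Ax]  ⊢ p1, p1⊥
  [⊗]  ⊢ p1, ((p1 ⅋ p1⊥) ⊗ (p1⊥ ⊗ (p1 ⅋ p1⊥)))
    [⅋]  ⊢ (p1 ⅋ p1⊥)
      [Ax]  ⊢ p1, p1⊥
    [⊗]  ⊢ p1, (p1⊥ ⊗ (p1 ⅋ p1⊥))
      [Ax]  ⊢ p1, p1⊥
      [⅋]  ⊢ (p1 ⅋ p1⊥)
        [Ax]  ⊢ p1, p1⊥

Result: YES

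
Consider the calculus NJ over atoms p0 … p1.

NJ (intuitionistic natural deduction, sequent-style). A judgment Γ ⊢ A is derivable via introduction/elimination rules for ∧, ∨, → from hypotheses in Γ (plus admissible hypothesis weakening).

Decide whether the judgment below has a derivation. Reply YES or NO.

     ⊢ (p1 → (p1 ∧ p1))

Proof tree:
[→I]  ⊢ (p1 → (p1 ∧ p1))
  [∧I] p1 ⊢ (p1 ∧ p1)
    [Ax] p1 ⊢ p1
    [Wk] p1, p1 ⊢ p1
      [Ax] p1 ⊢ p1

Result: YES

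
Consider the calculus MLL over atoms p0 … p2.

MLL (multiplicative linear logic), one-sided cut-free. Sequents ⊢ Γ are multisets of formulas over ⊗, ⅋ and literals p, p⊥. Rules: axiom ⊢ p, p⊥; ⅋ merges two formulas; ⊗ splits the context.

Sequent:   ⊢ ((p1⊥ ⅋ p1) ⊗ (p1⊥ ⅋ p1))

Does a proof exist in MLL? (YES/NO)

Derivation (root first):
[⊗]  ⊢ ((p1⊥ ⅋ p1) ⊗ (p1⊥ ⅋ p1))
  [⅋]  ⊢ (p1⊥ ⅋ p1)
    [Ax]  ⊢ p1, p1⊥
  [⅋]  ⊢ (p1⊥ ⅋ p1)
    [Ax]  ⊢ p1, p1⊥

Result: YES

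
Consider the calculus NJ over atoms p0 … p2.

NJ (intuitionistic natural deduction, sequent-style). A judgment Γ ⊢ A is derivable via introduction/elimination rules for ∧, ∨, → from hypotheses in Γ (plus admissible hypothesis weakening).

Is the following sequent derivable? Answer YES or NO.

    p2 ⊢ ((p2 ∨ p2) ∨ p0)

Derivation (root first):
[∨I₁] p2 ⊢ ((p2 ∨ p2) ∨ p0)
  [∨I₂] p2 ⊢ (p2 ∨ p2)
    [Ax] p2 ⊢ p2

Result: YES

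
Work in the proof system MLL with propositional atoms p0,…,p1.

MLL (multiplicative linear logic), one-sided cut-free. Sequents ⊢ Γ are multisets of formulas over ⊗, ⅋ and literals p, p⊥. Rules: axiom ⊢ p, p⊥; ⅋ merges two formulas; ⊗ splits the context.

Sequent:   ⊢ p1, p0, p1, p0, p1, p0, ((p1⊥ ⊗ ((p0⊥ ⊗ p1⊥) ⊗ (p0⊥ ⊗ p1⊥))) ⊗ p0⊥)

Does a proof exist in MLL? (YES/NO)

Derivation (root first):
[⊗]  ⊢ p1, p0, p1, p0, p1, p0, ((p1⊥ ⊗ ((p0⊥ ⊗ p1⊥) ⊗ (p0⊥ ⊗ p1⊥))) ⊗ p0⊥)
  [⊗]  ⊢ p1, p0, p1, p0, p1, (p1⊥ ⊗ ((p0⊥ ⊗ p1⊥) ⊗ (p0⊥ ⊗ p1⊥)))
    [Ax]  ⊢ p1, p1⊥
    [⊗]  ⊢ p0, p1, p0, p1, ((p0⊥ ⊗ p1⊥) ⊗ (p0⊥ ⊗ p1⊥))
      [⊗]  ⊢ p0, p1, (p0⊥ ⊗ p1⊥)
        [Ax]  ⊢ p0, p0⊥
        [Ax]  ⊢ p1, p1⊥
      [⊗]  ⊢ p0, p1, (p0⊥ ⊗ p1⊥)
        [Ax]  ⊢ p0, p0⊥
        [Ax]  ⊢ p1, p1⊥
  [Ax]  ⊢ p0, p0⊥

Result: YES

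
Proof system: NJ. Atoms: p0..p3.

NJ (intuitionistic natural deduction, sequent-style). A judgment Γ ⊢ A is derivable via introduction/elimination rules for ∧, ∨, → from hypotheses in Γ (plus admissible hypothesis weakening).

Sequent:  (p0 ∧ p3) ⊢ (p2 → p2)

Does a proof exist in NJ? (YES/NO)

Derivation trace:
[→I] (p0 ∧ p3) ⊢ (p2 → p2)
  [Wk] p2, (p0 ∧ p3) ⊢ p2
    [Ax] p2 ⊢ p2

Result: YES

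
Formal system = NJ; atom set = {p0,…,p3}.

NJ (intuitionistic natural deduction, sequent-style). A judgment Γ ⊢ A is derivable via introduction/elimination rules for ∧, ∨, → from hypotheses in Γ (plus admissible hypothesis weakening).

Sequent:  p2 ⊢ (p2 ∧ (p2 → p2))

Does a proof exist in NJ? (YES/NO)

Derivation trace:
[∧I] p2 ⊢ (p2 ∧ (p2 → p2))
  [Ax] p2 ⊢ p2
  [→I]  ⊢ (p2 → p2)
    [Ax] p2 ⊢ p2

Result: YES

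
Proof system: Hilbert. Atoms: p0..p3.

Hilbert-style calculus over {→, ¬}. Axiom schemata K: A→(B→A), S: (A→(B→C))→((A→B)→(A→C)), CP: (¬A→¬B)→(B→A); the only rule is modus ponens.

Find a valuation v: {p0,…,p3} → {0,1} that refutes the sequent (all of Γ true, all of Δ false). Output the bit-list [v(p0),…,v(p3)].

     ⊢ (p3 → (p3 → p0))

Search for a countermodel by truth-table:
  v=0000: Γ:[] Δ:[(p3 → (p3 → p0))=T] refutes=False
  v=0001: Γ:[] Δ:[(p3 → (p3 → p0))=F] refutes=True  ← countermodel

Result: [0, 0, 0, 1]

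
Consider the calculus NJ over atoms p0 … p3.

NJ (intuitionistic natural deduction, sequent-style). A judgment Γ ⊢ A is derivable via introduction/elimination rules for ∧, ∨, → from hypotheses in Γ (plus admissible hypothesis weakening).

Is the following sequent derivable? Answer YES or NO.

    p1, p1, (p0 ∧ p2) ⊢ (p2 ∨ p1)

Derivation trace:
[Wk] p1, p1, (p0 ∧ p2) ⊢ (p2 ∨ p1)
  [∨I₂] p1, p1 ⊢ (p2 ∨ p1)
    [Wk] p1, p1 ⊢ p1
      [Ax] p1 ⊢ p1

Result: YES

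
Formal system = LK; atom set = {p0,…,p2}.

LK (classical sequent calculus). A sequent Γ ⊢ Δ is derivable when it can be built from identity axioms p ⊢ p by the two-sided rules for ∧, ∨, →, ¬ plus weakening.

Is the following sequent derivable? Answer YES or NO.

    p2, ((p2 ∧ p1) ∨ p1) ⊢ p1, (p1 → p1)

Derivation trace:
[∨L] p2, ((p2 ∧ p1) ∨ p1) ⊢ p1, (p1 → p1)
  [∧L] (p2 ∧ p1) ⊢ p1
    [WL] p1, p2 ⊢ p1
      [Ax] p1 ⊢ p1
  [→R] p2, p1 ⊢ (p1 → p1)
    [WL] p1, p2, p1 ⊢ p1
      [WL] p1, p2 ⊢ p1
        [Ax] p1 ⊢ p1

Result: YES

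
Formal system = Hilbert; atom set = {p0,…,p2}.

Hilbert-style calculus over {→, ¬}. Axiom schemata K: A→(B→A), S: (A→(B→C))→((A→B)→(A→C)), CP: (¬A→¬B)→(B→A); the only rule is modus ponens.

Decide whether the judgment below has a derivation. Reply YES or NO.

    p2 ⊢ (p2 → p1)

Truth-table refutation:
  v=000: Γ:[p2=F] Δ:[(p2 → p1)=T] refutes=False
  v=001: Γ:[p2=T] Δ:[(p2 → p1)=F] refutes=True  ← countermodel

Result: NO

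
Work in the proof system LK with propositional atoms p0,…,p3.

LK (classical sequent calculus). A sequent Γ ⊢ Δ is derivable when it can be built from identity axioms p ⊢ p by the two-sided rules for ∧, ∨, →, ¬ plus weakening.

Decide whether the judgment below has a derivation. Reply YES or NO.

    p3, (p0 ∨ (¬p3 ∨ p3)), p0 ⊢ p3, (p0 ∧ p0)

Derivation trace:
[∧R] p3, (p0 ∨ (¬p3 ∨ p3)), p0 ⊢ p3, (p0 ∧ p0)
  [Ax] p0 ⊢ p0
  [∨L] p3, (p0 ∨ (¬p3 ∨ p3)) ⊢ p3, p0
    [Ax] p0 ⊢ p0
    [∨L] p3, (¬p3 ∨ p3) ⊢ p3
      [¬L] p3, ¬p3 ⊢ 
        [Ax] p3 ⊢ p3
      [Ax] p3 ⊢ p3

Result: YES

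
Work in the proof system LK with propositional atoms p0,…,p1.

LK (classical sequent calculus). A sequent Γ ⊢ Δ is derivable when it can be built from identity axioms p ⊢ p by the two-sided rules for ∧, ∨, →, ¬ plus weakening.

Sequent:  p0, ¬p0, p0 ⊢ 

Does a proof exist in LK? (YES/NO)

Proof tree:
[WL] p0, ¬p0, p0 ⊢ 
  [¬L] p0, ¬p0 ⊢ 
    [Ax] p0 ⊢ p0

Result: YES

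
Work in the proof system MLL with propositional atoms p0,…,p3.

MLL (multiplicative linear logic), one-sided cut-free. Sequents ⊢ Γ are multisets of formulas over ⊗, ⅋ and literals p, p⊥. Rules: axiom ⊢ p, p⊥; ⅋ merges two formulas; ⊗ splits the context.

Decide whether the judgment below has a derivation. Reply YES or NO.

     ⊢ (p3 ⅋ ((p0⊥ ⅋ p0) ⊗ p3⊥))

Derivation (root first):
[⅋]  ⊢ (p3 ⅋ ((p0⊥ ⅋ p0) ⊗ p3⊥))
  [⊗]  ⊢ p3, ((p0⊥ ⅋ p0) ⊗ p3⊥)
    [⅋]  ⊢ (p0⊥ ⅋ p0)
      [Ax]  ⊢ p0, p0⊥
    [Ax]  ⊢ p3, p3⊥

Result: YES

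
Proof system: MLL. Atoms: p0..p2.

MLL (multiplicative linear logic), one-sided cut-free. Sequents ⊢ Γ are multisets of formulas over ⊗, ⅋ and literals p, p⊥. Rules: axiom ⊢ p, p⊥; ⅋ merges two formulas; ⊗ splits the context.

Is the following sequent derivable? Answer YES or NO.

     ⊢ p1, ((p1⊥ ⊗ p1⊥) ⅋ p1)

Derivation (root first):
[⅋]  ⊢ p1, ((p1⊥ ⊗ p1⊥) ⅋ p1)
  [⊗]  ⊢ p1, p1, (p1⊥ ⊗ p1⊥)
    [Ax]  ⊢ p1, p1⊥
    [Ax]  ⊢ p1, p1⊥

Result: YES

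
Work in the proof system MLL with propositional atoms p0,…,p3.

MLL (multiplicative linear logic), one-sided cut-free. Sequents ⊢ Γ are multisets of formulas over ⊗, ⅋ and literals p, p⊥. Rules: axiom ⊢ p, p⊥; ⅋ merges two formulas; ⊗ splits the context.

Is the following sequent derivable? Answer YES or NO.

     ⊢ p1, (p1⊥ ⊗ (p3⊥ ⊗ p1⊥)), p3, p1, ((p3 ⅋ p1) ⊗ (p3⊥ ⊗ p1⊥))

Proof tree:
[⊗]  ⊢ p1, (p1⊥ ⊗ (p3⊥ ⊗ p1⊥)), p3, p1, ((p3 ⅋ p1) ⊗ (p3⊥ ⊗ p1⊥))
  [⅋]  ⊢ p1, (p1⊥ ⊗ (p3⊥ ⊗ p1⊥)), (p3 ⅋ p1)
    [⊗]  ⊢ p1, p3, p1, (p1⊥ ⊗ (p3⊥ ⊗ p1⊥))
      [Ax]  ⊢ p1, p1⊥
      [⊗]  ⊢ p3, p1, (p3⊥ ⊗ p1⊥)
        [Ax]  ⊢ p3, p3⊥
        [Ax]  ⊢ p1, p1⊥
  [⊗]  ⊢ p3, p1, (p3⊥ ⊗ p1⊥)
    [Ax]  ⊢ p3, p3⊥
    [Ax]  ⊢ p1, p1⊥

Result: YES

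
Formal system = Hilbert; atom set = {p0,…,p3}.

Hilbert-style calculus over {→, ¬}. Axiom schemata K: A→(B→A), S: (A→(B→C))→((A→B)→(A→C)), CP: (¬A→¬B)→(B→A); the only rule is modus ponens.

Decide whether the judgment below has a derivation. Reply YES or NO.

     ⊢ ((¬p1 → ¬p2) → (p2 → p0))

Search for a countermodel by truth-table:
  v=0000: Γ:[] Δ:[((¬p1 → ¬p2) → (p2 → p0))=T] refutes=False
  v=0001: Γ:[] Δ:[((¬p1 → ¬p2) → (p2 → p0))=T] refutes=False
  v=0010: Γ:[] Δ:[((¬p1 → ¬p2) → (p2 → p0))=T] refutes=False
  v=0011: Γ:[] Δ:[((¬p1 → ¬p2) → (p2 → p0))=T] refutes=False
  v=0100: Γ:[] Δ:[((¬p1 → ¬p2) → (p2 → p0))=T] refutes=False
  v=0101: Γ:[] Δ:[((¬p1 → ¬p2) → (p2 → p0))=T] refutes=False
  v=0110: Γ:[] Δ:[((¬p1 → ¬p2) → (p2 → p0))=F] refutes=True  ← countermodel

Result: NO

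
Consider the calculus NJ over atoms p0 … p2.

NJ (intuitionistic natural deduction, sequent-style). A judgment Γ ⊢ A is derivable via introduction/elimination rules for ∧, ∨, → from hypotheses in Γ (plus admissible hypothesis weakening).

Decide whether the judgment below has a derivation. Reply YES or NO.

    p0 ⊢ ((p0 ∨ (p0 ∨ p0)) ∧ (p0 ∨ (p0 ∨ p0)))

Derivation trace:
[∧I] p0 ⊢ ((p0 ∨ (p0 ∨ p0)) ∧ (p0 ∨ (p0 ∨ p0)))
  [∨I₂] p0 ⊢ (p0 ∨ (p0 ∨ p0))
    [∨I₂] p0 ⊢ (p0 ∨ p0)
      [Ax] p0 ⊢ p0
  [∨I₂] p0 ⊢ (p0 ∨ (p0 ∨ p0))
    [∨I₂] p0 ⊢ (p0 ∨ p0)
      [Ax] p0 ⊢ p0

Result: YES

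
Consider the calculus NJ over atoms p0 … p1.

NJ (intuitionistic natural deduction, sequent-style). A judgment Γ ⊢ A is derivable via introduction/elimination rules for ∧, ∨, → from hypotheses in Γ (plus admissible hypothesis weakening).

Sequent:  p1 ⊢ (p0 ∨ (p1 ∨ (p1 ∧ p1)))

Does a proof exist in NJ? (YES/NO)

Derivation (root first):
[∨I₂] p1 ⊢ (p0 ∨ (p1 ∨ (p1 ∧ p1)))
  [∨I₂] p1 ⊢ (p1 ∨ (p1 ∧ p1))
    [∧I] p1 ⊢ (p1 ∧ p1)
      [Ax] p1 ⊢ p1
      [Ax] p1 ⊢ p1

Result: YES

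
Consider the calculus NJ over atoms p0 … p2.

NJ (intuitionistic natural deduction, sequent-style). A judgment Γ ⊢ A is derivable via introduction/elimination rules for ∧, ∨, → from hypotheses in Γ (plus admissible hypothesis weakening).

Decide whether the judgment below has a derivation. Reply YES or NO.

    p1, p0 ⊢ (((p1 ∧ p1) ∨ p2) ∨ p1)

Proof tree:
[∨I₁] p1, p0 ⊢ (((p1 ∧ p1) ∨ p2) ∨ p1)
  [∨I₁] p1, p0 ⊢ ((p1 ∧ p1) ∨ p2)
    [∧I] p1, p0 ⊢ (p1 ∧ p1)
      [Wk] p1, p0 ⊢ p1
        [Ax] p1 ⊢ p1
      [Ax] p1 ⊢ p1

Result: YES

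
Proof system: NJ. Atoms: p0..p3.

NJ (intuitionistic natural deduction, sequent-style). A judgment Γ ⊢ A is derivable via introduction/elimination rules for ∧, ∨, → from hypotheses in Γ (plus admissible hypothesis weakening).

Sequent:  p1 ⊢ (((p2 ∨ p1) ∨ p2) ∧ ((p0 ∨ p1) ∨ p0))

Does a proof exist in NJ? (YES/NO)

Derivation trace:
[∧I] p1 ⊢ (((p2 ∨ p1) ∨ p2) ∧ ((p0 ∨ p1) ∨ p0))
  [∨I₁] p1 ⊢ ((p2 ∨ p1) ∨ p2)
    [∨I₂] p1 ⊢ (p2 ∨ p1)
      [Ax] p1 ⊢ p1
  [∨I₁] p1 ⊢ ((p0 ∨ p1) ∨ p0)
    [∨I₂] p1 ⊢ (p0 ∨ p1)
      [Ax] p1 ⊢ p1

Result: YES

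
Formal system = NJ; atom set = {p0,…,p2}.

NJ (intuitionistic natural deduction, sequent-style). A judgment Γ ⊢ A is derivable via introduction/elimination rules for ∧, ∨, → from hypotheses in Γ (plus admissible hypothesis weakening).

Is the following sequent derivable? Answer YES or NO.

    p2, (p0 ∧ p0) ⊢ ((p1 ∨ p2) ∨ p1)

Derivation trace:
[∨I₁] p2, (p0 ∧ p0) ⊢ ((p1 ∨ p2) ∨ p1)
  [Wk] p2, (p0 ∧ p0) ⊢ (p1 ∨ p2)
    [∨I₂] p2 ⊢ (p1 ∨ p2)
      [Ax] p2 ⊢ p2

Result: YES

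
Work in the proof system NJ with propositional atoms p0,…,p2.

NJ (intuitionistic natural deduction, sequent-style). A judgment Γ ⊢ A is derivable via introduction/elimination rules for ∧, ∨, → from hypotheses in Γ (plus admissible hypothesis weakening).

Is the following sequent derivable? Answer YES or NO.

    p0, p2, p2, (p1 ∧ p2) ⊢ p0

Derivation trace:
[Wk] p0, p2, p2, (p1 ∧ p2) ⊢ p0
  [Wk] p0, p2, p2 ⊢ p0
    [Wk] p0, p2 ⊢ p0
      [Ax] p0 ⊢ p0

Result: YES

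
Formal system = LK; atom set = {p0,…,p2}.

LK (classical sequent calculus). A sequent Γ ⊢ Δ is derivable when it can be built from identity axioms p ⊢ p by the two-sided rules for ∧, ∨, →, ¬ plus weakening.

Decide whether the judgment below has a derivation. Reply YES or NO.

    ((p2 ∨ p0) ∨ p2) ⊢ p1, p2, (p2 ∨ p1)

Truth-table refutation:
  v=000: Γ:[((p2 ∨ p0) ∨ p2)=F] Δ:[p1=F, p2=F, (p2 ∨ p1)=F] refutes=False
  v=001: Γ:[((p2 ∨ p0) ∨ p2)=T] Δ:[p1=F, p2=T, (p2 ∨ p1)=T] refutes=False
  v=010: Γ:[((p2 ∨ p0) ∨ p2)=F] Δ:[p1=T, p2=F, (p2 ∨ p1)=T] refutes=False
  v=011: Γ:[((p2 ∨ p0) ∨ p2)=T] Δ:[p1=T, p2=T, (p2 ∨ p1)=T] refutes=False
  v=100: Γ:[((p2 ∨ p0) ∨ p2)=T] Δ:[p1=F, p2=F, (p2 ∨ p1)=F] refutes=True  ← countermodel

Result: NO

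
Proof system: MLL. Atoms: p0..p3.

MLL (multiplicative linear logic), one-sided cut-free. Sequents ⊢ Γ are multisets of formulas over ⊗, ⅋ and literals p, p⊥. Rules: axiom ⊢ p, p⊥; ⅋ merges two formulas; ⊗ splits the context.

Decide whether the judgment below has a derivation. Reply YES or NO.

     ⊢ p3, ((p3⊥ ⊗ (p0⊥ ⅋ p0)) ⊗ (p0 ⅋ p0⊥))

Derivation trace:
[⊗]  ⊢ p3, ((p3⊥ ⊗ (p0⊥ ⅋ p0)) ⊗ (p0 ⅋ p0⊥))
  [⊗]  ⊢ p3, (p3⊥ ⊗ (p0⊥ ⅋ p0))
    [Ax]  ⊢ p3, p3⊥
    [⅋]  ⊢ (p0⊥ ⅋ p0)
      [Ax]  ⊢ p0, p0⊥
  [⅋]  ⊢ (p0 ⅋ p0⊥)
    [Ax]  ⊢ p0, p0⊥

Result: YES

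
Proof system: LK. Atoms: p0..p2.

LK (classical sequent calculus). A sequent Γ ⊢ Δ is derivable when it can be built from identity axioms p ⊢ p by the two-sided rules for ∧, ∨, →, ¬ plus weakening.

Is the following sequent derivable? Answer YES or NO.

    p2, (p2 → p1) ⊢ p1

Derivation trace:
[→L] p2, (p2 → p1) ⊢ p1
  [WL] p2, p2 ⊢ p2
    [Ax] p2 ⊢ p2
  [Ax] p1 ⊢ p1

Result: YES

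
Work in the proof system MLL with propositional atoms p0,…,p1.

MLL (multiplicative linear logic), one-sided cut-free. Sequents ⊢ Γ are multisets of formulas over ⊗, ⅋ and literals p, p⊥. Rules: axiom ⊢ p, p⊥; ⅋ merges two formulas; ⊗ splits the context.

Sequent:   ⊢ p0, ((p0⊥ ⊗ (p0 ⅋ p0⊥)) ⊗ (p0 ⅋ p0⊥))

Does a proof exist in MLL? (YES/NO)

Derivation (root first):
[⊗]  ⊢ p0, ((p0⊥ ⊗ (p0 ⅋ p0⊥)) ⊗ (p0 ⅋ p0⊥))
  [⊗]  ⊢ p0, (p0⊥ ⊗ (p0 ⅋ p0⊥))
    [Ax]  ⊢ p0, p0⊥
    [⅋]  ⊢ (p0 ⅋ p0⊥)
      [Ax]  ⊢ p0, p0⊥
  [⅋]  ⊢ (p0 ⅋ p0⊥)
    [Ax]  ⊢ p0, p0⊥

Result: YES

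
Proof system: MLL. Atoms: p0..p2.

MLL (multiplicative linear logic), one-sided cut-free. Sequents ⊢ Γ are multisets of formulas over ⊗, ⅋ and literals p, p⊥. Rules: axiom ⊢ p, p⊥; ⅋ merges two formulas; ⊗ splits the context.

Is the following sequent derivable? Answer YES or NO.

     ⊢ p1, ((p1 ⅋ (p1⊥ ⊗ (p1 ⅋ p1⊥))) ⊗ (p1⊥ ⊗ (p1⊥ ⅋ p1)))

Derivation trace:
[⊗]  ⊢ p1, ((p1 ⅋ (p1⊥ ⊗ (p1 ⅋ p1⊥))) ⊗ (p1⊥ ⊗ (p1⊥ ⅋ p1)))
  [⅋]  ⊢ (p1 ⅋ (p1⊥ ⊗ (p1 ⅋ p1⊥)))
    [⊗]  ⊢ p1, (p1⊥ ⊗ (p1 ⅋ p1⊥))
      [Ax]  ⊢ p1, p1⊥
      [⅋]  ⊢ (p1 ⅋ p1⊥)
        [Ax]  ⊢ p1, p1⊥
  [⊗]  ⊢ p1, (p1⊥ ⊗ (p1⊥ ⅋ p1))
    [Ax]  ⊢ p1, p1⊥
    [⅋]  ⊢ (p1⊥ ⅋ p1)
      [Ax]  ⊢ p1, p1⊥

Result: YES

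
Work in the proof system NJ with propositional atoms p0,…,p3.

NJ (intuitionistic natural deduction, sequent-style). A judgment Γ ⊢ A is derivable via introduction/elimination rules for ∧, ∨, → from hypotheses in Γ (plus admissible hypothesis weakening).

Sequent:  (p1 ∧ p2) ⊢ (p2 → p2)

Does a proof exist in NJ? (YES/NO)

Proof tree:
[Wk] (p1 ∧ p2) ⊢ (p2 → p2)
  [→I]  ⊢ (p2 → p2)
    [Ax] p2 ⊢ p2

Result: YES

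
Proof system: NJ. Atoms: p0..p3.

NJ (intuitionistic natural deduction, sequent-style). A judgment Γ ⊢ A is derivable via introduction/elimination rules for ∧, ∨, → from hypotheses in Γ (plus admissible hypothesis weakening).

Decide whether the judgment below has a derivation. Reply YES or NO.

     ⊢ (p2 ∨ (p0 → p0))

Derivation (root first):
[∨I₂]  ⊢ (p2 ∨ (p0 → p0))
  [→I]  ⊢ (p0 → p0)
    [Ax] p0 ⊢ p0

Result: YES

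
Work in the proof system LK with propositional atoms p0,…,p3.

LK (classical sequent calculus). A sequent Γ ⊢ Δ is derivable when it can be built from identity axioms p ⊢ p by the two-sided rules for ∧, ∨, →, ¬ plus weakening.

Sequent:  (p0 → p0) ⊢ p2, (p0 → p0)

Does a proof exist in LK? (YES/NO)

Derivation trace:
[→R] (p0 → p0) ⊢ p2, (p0 → p0)
  [→L] p0, (p0 → p0) ⊢ p2, p0
    [Ax] p0 ⊢ p0
    [WR] p0 ⊢ p0, p2
      [Ax] p0 ⊢ p0

Result: YES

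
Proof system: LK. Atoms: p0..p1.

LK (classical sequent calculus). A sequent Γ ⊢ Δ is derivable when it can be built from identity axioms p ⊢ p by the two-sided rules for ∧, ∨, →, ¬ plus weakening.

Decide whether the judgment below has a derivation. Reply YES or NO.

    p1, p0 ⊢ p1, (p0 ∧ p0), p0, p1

Proof tree:
[WR] p1, p0 ⊢ p1, (p0 ∧ p0), p0, p1
  [WR] p1, p0 ⊢ p1, (p0 ∧ p0), p0
    [∧R] p1, p0 ⊢ p1, (p0 ∧ p0)
      [WR] p1 ⊢ p1, p0
        [Ax] p1 ⊢ p1
      [Ax] p0 ⊢ p0

Result: YES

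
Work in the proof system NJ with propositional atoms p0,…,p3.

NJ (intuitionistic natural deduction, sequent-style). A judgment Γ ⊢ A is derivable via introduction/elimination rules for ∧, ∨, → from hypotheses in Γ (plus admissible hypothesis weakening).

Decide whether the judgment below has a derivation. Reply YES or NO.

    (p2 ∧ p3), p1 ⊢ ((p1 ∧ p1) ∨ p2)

Derivation trace:
[∨I₁] (p2 ∧ p3), p1 ⊢ ((p1 ∧ p1) ∨ p2)
  [∧I] (p2 ∧ p3), p1 ⊢ (p1 ∧ p1)
    [Wk] p1, (p2 ∧ p3) ⊢ p1
      [Ax] p1 ⊢ p1
    [Ax] p1 ⊢ p1

Result: YES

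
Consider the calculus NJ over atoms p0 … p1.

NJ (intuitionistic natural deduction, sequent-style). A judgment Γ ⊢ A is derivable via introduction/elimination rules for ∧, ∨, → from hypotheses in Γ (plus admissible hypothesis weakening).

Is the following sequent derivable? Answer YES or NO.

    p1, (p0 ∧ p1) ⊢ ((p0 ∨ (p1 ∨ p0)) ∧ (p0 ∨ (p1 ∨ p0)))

Derivation (root first):
[∧I] p1, (p0 ∧ p1) ⊢ ((p0 ∨ (p1 ∨ p0)) ∧ (p0 ∨ (p1 ∨ p0)))
  [∨I₂] p1, (p0 ∧ p1) ⊢ (p0 ∨ (p1 ∨ p0))
    [Wk] p1, (p0 ∧ p1) ⊢ (p1 ∨ p0)
      [∨I₁] p1 ⊢ (p1 ∨ p0)
        [Ax] p1 ⊢ p1
  [∨I₂] p1, (p0 ∧ p1) ⊢ (p0 ∨ (p1 ∨ p0))
    [Wk] p1, (p0 ∧ p1) ⊢ (p1 ∨ p0)
      [∨I₁] p1 ⊢ (p1 ∨ p0)
        [Ax] p1 ⊢ p1

Result: YES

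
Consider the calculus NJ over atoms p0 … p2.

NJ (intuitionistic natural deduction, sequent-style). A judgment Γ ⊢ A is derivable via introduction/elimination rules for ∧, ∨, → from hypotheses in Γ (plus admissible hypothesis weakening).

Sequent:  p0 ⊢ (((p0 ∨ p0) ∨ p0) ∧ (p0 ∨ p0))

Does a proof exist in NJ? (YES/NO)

Proof tree:
[∧I] p0 ⊢ (((p0 ∨ p0) ∨ p0) ∧ (p0 ∨ p0))
  [∨I₁] p0, p0 ⊢ ((p0 ∨ p0) ∨ p0)
    [∨I₁] p0, p0 ⊢ (p0 ∨ p0)
      [Wk] p0, p0 ⊢ p0
        [Ax] p0 ⊢ p0
  [∨I₁] p0, p0 ⊢ (p0 ∨ p0)
    [Wk] p0, p0 ⊢ p0
      [Ax] p0 ⊢ p0

Result: YES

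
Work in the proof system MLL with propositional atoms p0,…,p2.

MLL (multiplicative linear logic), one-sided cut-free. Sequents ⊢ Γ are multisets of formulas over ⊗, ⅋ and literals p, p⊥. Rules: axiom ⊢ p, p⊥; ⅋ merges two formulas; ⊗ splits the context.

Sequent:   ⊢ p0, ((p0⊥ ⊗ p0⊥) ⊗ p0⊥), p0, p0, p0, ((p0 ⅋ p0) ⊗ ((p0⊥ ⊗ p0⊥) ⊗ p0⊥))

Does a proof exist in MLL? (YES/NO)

Derivation (root first):
[⊗]  ⊢ p0, ((p0⊥ ⊗ p0⊥) ⊗ p0⊥), p0, p0, p0, ((p0 ⅋ p0) ⊗ ((p0⊥ ⊗ p0⊥) ⊗ p0⊥))
  [⅋]  ⊢ p0, ((p0⊥ ⊗ p0⊥) ⊗ p0⊥), (p0 ⅋ p0)
    [⊗]  ⊢ p0, p0, p0, ((p0⊥ ⊗ p0⊥) ⊗ p0⊥)
      [⊗]  ⊢ p0, p0, (p0⊥ ⊗ p0⊥)
        [Ax]  ⊢ p0, p0⊥
        [Ax]  ⊢ p0, p0⊥
      [Ax]  ⊢ p0, p0⊥
  [⊗]  ⊢ p0, p0, p0, ((p0⊥ ⊗ p0⊥) ⊗ p0⊥)
    [⊗]  ⊢ p0, p0, (p0⊥ ⊗ p0⊥)
      [Ax]  ⊢ p0, p0⊥
      [Ax]  ⊢ p0, p0⊥
    [Ax]  ⊢ p0, p0⊥

Result: YES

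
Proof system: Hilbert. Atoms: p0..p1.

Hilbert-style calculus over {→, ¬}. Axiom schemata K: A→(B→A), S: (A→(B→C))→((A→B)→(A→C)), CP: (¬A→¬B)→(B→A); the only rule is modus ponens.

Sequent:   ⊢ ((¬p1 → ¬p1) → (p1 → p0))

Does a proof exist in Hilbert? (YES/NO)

Enumerate valuations to refute Γ ⊢ Δ:
  v=00: Γ:[] Δ:[((¬p1 → ¬p1) → (p1 → p0))=T] refutes=False
  v=01: Γ:[] Δ:[((¬p1 → ¬p1) → (p1 → p0))=F] refutes=True  ← countermodel

Result: NO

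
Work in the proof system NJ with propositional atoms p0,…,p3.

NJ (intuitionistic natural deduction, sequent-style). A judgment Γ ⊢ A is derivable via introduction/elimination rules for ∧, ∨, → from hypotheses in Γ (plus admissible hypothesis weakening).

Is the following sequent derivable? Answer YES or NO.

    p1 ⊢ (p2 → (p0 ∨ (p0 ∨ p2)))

Proof tree:
[→I] p1 ⊢ (p2 → (p0 ∨ (p0 ∨ p2)))
  [∨I₂] p2, p1 ⊢ (p0 ∨ (p0 ∨ p2))
    [Wk] p2, p1 ⊢ (p0 ∨ p2)
      [∨I₂] p2 ⊢ (p0 ∨ p2)
        [Ax] p2 ⊢ p2

Result: YES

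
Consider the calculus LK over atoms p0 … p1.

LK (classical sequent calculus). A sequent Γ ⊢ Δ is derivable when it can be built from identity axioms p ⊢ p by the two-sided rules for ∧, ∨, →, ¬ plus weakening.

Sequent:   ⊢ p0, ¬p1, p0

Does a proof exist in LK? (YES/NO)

Truth-table refutation:
  v=00: Γ:[] Δ:[p0=F, ¬p1=T, p0=F] refutes=False
  v=01: Γ:[] Δ:[p0=F, ¬p1=F, p0=F] refutes=True  ← countermodel

Result: NO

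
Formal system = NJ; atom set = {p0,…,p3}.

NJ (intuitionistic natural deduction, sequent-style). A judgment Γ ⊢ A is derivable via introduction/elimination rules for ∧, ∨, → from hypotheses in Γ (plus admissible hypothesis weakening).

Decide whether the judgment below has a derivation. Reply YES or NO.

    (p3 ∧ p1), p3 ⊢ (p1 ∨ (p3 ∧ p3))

Proof tree:
[∨I₂] (p3 ∧ p1), p3 ⊢ (p1 ∨ (p3 ∧ p3))
  [∧I] (p3 ∧ p1), p3 ⊢ (p3 ∧ p3)
    [Wk] p3, (p3 ∧ p1) ⊢ p3
      [Ax] p3 ⊢ p3
    [Wk] p3, (p3 ∧ p1) ⊢ p3
      [Ax] p3 ⊢ p3

Result: YES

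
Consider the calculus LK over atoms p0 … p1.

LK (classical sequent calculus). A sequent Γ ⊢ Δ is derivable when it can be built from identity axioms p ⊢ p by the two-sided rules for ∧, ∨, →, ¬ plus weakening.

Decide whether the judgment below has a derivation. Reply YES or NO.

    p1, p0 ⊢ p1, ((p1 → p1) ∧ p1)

Derivation trace:
[∧R] p1, p0 ⊢ p1, ((p1 → p1) ∧ p1)
  [→R] p0 ⊢ p1, (p1 → p1)
    [WL] p1, p0 ⊢ p1, p1
      [WR] p1 ⊢ p1, p1
        [Ax] p1 ⊢ p1
  [Ax] p1 ⊢ p1

Result: YES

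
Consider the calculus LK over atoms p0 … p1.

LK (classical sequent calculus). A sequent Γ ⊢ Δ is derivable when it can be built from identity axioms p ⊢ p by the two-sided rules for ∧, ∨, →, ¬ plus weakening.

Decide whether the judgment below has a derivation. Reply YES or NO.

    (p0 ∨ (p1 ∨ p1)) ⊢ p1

Truth-table refutation:
  v=00: Γ:[(p0 ∨ (p1 ∨ p1))=F] Δ:[p1=F] refutes=False
  v=01: Γ:[(p0 ∨ (p1 ∨ p1))=T] Δ:[p1=T] refutes=False
  v=10: Γ:[(p0 ∨ (p1 ∨ p1))=T] Δ:[p1=F] refutes=True  ← countermodel

Result: NO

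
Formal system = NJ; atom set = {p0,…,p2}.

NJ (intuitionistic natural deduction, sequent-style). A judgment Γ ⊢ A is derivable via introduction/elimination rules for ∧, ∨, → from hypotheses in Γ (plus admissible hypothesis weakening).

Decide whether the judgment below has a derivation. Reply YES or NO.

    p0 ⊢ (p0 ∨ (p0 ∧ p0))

Proof tree:
[∨I₂] p0 ⊢ (p0 ∨ (p0 ∧ p0))
  [∧I] p0 ⊢ (p0 ∧ p0)
    [Ax] p0 ⊢ p0
    [Ax] p0 ⊢ p0

Result: YES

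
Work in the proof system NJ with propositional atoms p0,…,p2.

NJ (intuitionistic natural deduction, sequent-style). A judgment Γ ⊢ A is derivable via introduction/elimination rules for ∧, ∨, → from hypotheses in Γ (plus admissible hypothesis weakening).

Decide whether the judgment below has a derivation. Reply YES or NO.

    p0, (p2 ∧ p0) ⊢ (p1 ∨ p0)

Derivation trace:
[Wk] p0, (p2 ∧ p0) ⊢ (p1 ∨ p0)
  [∨I₂] p0 ⊢ (p1 ∨ p0)
    [Ax] p0 ⊢ p0

Result: YES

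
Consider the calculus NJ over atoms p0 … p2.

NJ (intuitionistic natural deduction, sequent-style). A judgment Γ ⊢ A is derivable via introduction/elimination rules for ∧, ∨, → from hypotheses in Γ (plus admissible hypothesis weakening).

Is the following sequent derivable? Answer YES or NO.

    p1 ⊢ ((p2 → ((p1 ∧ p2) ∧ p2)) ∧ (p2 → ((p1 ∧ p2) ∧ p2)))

Derivation (root first):
[∧I] p1 ⊢ ((p2 → ((p1 ∧ p2) ∧ p2)) ∧ (p2 → ((p1 ∧ p2) ∧ p2)))
  [→I] p1 ⊢ (p2 → ((p1 ∧ p2) ∧ p2))
    [∧I] p1, p2 ⊢ ((p1 ∧ p2) ∧ p2)
      [∧I] p1, p2 ⊢ (p1 ∧ p2)
        [Ax] p1 ⊢ p1
        [Ax] p2 ⊢ p2
      [Ax] p2 ⊢ p2
  [→I] p1 ⊢ (p2 → ((p1 ∧ p2) ∧ p2))
    [∧I] p1, p2 ⊢ ((p1 ∧ p2) ∧ p2)
      [∧I] p1, p2 ⊢ (p1 ∧ p2)
        [Ax] p1 ⊢ p1
        [Ax] p2 ⊢ p2
      [Ax] p2 ⊢ p2

Result: YES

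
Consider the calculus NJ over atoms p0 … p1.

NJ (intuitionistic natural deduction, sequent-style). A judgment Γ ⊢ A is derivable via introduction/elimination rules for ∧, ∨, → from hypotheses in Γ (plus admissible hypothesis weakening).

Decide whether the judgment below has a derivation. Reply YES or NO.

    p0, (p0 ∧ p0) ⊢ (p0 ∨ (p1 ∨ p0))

Proof tree:
[Wk] p0, (p0 ∧ p0) ⊢ (p0 ∨ (p1 ∨ p0))
  [∨I₂] p0 ⊢ (p0 ∨ (p1 ∨ p0))
    [∨I₂] p0 ⊢ (p1 ∨ p0)
      [Ax] p0 ⊢ p0

Result: YES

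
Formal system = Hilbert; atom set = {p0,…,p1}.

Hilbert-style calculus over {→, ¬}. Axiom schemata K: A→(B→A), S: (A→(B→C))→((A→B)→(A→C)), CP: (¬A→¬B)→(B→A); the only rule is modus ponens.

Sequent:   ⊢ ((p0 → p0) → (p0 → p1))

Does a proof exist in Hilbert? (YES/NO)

Search for a countermodel by truth-table:
  v=00: Γ:[] Δ:[((p0 → p0) → (p0 → p1))=T] refutes=False
  v=01: Γ:[] Δ:[((p0 → p0) → (p0 → p1))=T] refutes=False
  v=10: Γ:[] Δ:[((p0 → p0) → (p0 → p1))=F] refutes=True  ← countermodel

Result: NO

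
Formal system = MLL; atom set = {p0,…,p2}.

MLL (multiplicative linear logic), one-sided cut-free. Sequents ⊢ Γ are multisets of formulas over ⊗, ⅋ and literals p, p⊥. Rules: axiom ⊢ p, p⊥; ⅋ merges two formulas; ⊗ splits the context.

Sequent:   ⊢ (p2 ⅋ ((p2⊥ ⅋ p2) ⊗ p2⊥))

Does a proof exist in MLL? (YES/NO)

Derivation (root first):
[⅋]  ⊢ (p2 ⅋ ((p2⊥ ⅋ p2) ⊗ p2⊥))
  [⊗]  ⊢ p2, ((p2⊥ ⅋ p2) ⊗ p2⊥)
    [⅋]  ⊢ (p2⊥ ⅋ p2)
      [Ax]  ⊢ p2, p2⊥
    [Ax]  ⊢ p2, p2⊥

Result: YES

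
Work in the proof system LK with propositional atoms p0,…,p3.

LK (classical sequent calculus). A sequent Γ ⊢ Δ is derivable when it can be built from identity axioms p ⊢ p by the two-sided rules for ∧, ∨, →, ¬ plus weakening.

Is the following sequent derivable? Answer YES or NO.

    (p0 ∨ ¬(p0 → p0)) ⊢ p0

Derivation (root first):
[∨L] (p0 ∨ ¬(p0 → p0)) ⊢ p0
  [Ax] p0 ⊢ p0
  [¬L] ¬(p0 → p0) ⊢ 
    [→R]  ⊢ (p0 → p0)
      [Ax] p0 ⊢ p0

Result: YES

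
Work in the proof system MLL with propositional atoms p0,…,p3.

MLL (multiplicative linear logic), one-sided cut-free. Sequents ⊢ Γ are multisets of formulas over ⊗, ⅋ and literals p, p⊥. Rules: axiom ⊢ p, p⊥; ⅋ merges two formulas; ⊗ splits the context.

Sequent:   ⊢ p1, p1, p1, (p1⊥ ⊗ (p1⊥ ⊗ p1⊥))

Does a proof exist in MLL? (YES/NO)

Derivation trace:
[⊗]  ⊢ p1, p1, p1, (p1⊥ ⊗ (p1⊥ ⊗ p1⊥))
  [Ax]  ⊢ p1, p1⊥
  [⊗]  ⊢ p1, p1, (p1⊥ ⊗ p1⊥)
    [Ax]  ⊢ p1, p1⊥
    [Ax]  ⊢ p1, p1⊥

Result: YES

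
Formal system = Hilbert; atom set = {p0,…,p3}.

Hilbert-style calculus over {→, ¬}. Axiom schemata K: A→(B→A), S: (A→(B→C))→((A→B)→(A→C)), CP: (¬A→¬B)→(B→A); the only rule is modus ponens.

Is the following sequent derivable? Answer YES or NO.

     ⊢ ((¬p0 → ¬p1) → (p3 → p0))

Enumerate valuations to refute Γ ⊢ Δ:
  v=0000: Γ:[] Δ:[((¬p0 → ¬p1) → (p3 → p0))=T] refutes=False
  v=0001: Γ:[] Δ:[((¬p0 → ¬p1) → (p3 → p0))=F] refutes=True  ← countermodel

Result: NO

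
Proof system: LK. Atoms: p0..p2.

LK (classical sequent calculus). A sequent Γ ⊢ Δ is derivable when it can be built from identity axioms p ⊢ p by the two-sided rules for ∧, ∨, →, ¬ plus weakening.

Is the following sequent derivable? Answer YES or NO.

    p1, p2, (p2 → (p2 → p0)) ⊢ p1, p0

Proof tree:
[→L] p1, p2, (p2 → (p2 → p0)) ⊢ p1, p0
  [Ax] p2 ⊢ p2
  [→L] p1, (p2 → p0) ⊢ p1, p0
    [WR] p1 ⊢ p1, p2
      [Ax] p1 ⊢ p1
    [Ax] p0 ⊢ p0

Result: YES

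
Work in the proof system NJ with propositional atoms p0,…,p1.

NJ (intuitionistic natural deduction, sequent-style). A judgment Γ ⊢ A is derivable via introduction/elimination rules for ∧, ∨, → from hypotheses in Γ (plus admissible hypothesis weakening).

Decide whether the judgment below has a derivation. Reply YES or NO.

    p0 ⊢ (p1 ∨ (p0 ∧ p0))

Derivation trace:
[∨I₂] p0 ⊢ (p1 ∨ (p0 ∧ p0))
  [∧I] p0 ⊢ (p0 ∧ p0)
    [Ax] p0 ⊢ p0
    [Ax] p0 ⊢ p0

Result: YES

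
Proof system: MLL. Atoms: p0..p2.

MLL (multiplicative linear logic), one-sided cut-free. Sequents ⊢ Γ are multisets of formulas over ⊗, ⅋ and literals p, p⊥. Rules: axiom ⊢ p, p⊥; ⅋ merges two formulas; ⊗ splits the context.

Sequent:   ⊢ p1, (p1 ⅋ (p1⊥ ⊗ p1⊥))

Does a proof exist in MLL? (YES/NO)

Derivation (root first):
[⅋]  ⊢ p1, (p1 ⅋ (p1⊥ ⊗ p1⊥))
  [⊗]  ⊢ p1, p1, (p1⊥ ⊗ p1⊥)
    [Ax]  ⊢ p1, p1⊥
    [Ax]  ⊢ p1, p1⊥

Result: YES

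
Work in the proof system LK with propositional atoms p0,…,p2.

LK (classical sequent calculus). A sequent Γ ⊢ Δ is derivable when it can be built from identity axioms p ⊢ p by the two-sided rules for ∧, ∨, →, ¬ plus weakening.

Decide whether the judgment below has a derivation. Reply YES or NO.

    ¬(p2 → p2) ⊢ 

Derivation trace:
[¬L] ¬(p2 → p2) ⊢ 
  [→R]  ⊢ (p2 → p2)
    [Ax] p2 ⊢ p2

Result: YES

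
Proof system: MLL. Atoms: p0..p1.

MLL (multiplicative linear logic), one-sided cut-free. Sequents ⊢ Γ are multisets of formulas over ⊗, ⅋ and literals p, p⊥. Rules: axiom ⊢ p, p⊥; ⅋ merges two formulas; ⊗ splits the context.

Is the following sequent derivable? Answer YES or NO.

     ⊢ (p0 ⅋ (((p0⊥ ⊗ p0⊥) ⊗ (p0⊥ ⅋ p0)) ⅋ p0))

Derivation (root first):
[⅋]  ⊢ (p0 ⅋ (((p0⊥ ⊗ p0⊥) ⊗ (p0⊥ ⅋ p0)) ⅋ p0))
  [⅋]  ⊢ p0, (((p0⊥ ⊗ p0⊥) ⊗ (p0⊥ ⅋ p0)) ⅋ p0)
    [⊗]  ⊢ p0, p0, ((p0⊥ ⊗ p0⊥) ⊗ (p0⊥ ⅋ p0))
      [⊗]  ⊢ p0, p0, (p0⊥ ⊗ p0⊥)
        [Ax]  ⊢ p0, p0⊥
        [Ax]  ⊢ p0, p0⊥
      [⅋]  ⊢ (p0⊥ ⅋ p0)
        [Ax]  ⊢ p0, p0⊥

Result: YES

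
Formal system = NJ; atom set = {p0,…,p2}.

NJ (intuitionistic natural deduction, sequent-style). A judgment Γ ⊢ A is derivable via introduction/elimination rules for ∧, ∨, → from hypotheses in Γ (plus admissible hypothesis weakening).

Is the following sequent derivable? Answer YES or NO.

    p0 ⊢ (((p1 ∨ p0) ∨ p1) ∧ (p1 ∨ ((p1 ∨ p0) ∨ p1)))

Derivation (root first):
[∧I] p0 ⊢ (((p1 ∨ p0) ∨ p1) ∧ (p1 ∨ ((p1 ∨ p0) ∨ p1)))
  [∨I₁] p0 ⊢ ((p1 ∨ p0) ∨ p1)
    [∨I₂] p0 ⊢ (p1 ∨ p0)
      [Ax] p0 ⊢ p0
  [∨I₂] p0 ⊢ (p1 ∨ ((p1 ∨ p0) ∨ p1))
    [∨I₁] p0 ⊢ ((p1 ∨ p0) ∨ p1)
      [∨I₂] p0 ⊢ (p1 ∨ p0)
        [Ax] p0 ⊢ p0

Result: YES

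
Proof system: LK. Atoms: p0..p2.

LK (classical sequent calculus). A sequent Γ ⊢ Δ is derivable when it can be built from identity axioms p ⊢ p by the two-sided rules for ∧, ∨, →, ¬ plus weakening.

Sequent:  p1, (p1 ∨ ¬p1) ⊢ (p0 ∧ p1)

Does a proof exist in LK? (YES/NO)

Search for a countermodel by truth-table:
  v=000: Γ:[p1=F, (p1 ∨ ¬p1)=T] Δ:[(p0 ∧ p1)=F] refutes=False
  v=001: Γ:[p1=F, (p1 ∨ ¬p1)=T] Δ:[(p0 ∧ p1)=F] refutes=False
  v=010: Γ:[p1=T, (p1 ∨ ¬p1)=T] Δ:[(p0 ∧ p1)=F] refutes=True  ← countermodel

Result: NO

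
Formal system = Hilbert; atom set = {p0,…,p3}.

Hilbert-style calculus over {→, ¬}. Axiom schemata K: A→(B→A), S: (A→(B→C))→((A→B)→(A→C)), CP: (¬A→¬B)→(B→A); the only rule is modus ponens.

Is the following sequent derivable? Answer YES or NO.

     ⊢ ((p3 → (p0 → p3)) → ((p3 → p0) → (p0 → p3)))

Search for a countermodel by truth-table:
  v=0000: Γ:[] Δ:[((p3 → (p0 → p3)) → ((p3 → p0) → (p0 → p3)))=T] refutes=False
  v=0001: Γ:[] Δ:[((p3 → (p0 → p3)) → ((p3 → p0) → (p0 → p3)))=T] refutes=False
  v=0010: Γ:[] Δ:[((p3 → (p0 → p3)) → ((p3 → p0) → (p0 → p3)))=T] refutes=False
  v=0011: Γ:[] Δ:[((p3 → (p0 → p3)) → ((p3 → p0) → (p0 → p3)))=T] refutes=False
  v=0100: Γ:[] Δ:[((p3 → (p0 → p3)) → ((p3 → p0) → (p0 → p3)))=T] refutes=False
  v=0101: Γ:[] Δ:[((p3 → (p0 → p3)) → ((p3 → p0) → (p0 → p3)))=T] refutes=False
  v=0110: Γ:[] Δ:[((p3 → (p0 → p3)) → ((p3 → p0) → (p0 → p3)))=T] refutes=False
  v=0111: Γ:[] Δ:[((p3 → (p0 → p3)) → ((p3 → p0) → (p0 → p3)))=T] refutes=False
  v=1000: Γ:[] Δ:[((p3 → (p0 → p3)) → ((p3 → p0) → (p0 → p3)))=F] refutes=True  ← countermodel

Result: NO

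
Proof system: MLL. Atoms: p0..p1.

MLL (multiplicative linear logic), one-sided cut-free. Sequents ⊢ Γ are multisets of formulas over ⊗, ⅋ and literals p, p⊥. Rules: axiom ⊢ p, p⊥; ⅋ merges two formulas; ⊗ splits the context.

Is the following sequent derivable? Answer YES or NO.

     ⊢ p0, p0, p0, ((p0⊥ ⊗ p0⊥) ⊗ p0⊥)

Derivation (root first):
[⊗]  ⊢ p0, p0, p0, ((p0⊥ ⊗ p0⊥) ⊗ p0⊥)
  [⊗]  ⊢ p0, p0, (p0⊥ ⊗ p0⊥)
    [Ax]  ⊢ p0, p0⊥
    [Ax]  ⊢ p0, p0⊥
  [Ax]  ⊢ p0, p0⊥

Result: YES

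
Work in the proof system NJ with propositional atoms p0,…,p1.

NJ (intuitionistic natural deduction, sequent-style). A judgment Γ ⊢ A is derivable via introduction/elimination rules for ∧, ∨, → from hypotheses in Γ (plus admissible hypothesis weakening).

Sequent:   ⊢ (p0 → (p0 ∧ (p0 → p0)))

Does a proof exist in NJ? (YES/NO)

Proof tree:
[→I]  ⊢ (p0 → (p0 ∧ (p0 → p0)))
  [∧I] p0 ⊢ (p0 ∧ (p0 → p0))
    [Ax] p0 ⊢ p0
    [→I]  ⊢ (p0 → p0)
      [Ax] p0 ⊢ p0

Result: YES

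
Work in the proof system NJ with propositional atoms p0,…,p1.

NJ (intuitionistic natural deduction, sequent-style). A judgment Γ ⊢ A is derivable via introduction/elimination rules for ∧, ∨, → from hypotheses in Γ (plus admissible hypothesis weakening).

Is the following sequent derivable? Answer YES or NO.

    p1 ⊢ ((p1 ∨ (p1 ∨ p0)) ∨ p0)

Proof tree:
[∨I₁] p1 ⊢ ((p1 ∨ (p1 ∨ p0)) ∨ p0)
  [∨I₂] p1 ⊢ (p1 ∨ (p1 ∨ p0))
    [∨I₁] p1 ⊢ (p1 ∨ p0)
      [Ax] p1 ⊢ p1

Result: YES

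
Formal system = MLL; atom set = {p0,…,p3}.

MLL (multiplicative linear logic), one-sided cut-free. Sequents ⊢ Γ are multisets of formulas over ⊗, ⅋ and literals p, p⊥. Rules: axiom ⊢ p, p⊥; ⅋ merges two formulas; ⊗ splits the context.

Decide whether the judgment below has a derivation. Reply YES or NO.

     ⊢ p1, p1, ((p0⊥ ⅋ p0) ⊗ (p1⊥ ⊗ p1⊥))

Derivation trace:
[⊗]  ⊢ p1, p1, ((p0⊥ ⅋ p0) ⊗ (p1⊥ ⊗ p1⊥))
  [⅋]  ⊢ (p0⊥ ⅋ p0)
    [Ax]  ⊢ p0, p0⊥
  [⊗]  ⊢ p1, p1, (p1⊥ ⊗ p1⊥)
    [Ax]  ⊢ p1, p1⊥
    [Ax]  ⊢ p1, p1⊥

Result: YES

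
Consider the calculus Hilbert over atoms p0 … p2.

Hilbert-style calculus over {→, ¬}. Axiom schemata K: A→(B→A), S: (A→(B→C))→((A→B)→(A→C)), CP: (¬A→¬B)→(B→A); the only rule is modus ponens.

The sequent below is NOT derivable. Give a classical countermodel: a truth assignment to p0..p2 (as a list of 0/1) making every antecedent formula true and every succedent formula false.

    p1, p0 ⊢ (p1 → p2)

Truth-table refutation:
  v=000: Γ:[p1=F, p0=F] Δ:[(p1 → p2)=T] refutes=False
  v=001: Γ:[p1=F, p0=F] Δ:[(p1 → p2)=T] refutes=False
  v=010: Γ:[p1=T, p0=F] Δ:[(p1 → p2)=F] refutes=False
  v=011: Γ:[p1=T, p0=F] Δ:[(p1 → p2)=T] refutes=False
  v=100: Γ:[p1=F, p0=T] Δ:[(p1 → p2)=T] refutes=False
  v=101: Γ:[p1=F, p0=T] Δ:[(p1 → p2)=T] refutes=False
  v=110: Γ:[p1=T, p0=T] Δ:[(p1 → p2)=F] refutes=True  ← countermodel

Result: [1, 1, 0]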